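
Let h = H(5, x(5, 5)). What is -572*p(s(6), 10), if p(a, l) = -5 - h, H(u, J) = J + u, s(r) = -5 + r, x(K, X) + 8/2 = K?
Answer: 6292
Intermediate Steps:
x(K, X) = -4 + K
h = 6 (h = (-4 + 5) + 5 = 1 + 5 = 6)
p(a, l) = -11 (p(a, l) = -5 - 1*6 = -5 - 6 = -11)
-572*p(s(6), 10) = -572*(-11) = 6292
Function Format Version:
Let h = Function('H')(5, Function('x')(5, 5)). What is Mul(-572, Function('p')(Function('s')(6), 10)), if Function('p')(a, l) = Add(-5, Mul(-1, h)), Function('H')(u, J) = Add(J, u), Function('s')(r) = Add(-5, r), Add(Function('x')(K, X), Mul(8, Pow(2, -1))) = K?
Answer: 6292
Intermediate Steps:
Function('x')(K, X) = Add(-4, K)
h = 6 (h = Add(Add(-4, 5), 5) = Add(1, 5) = 6)
Function('p')(a, l) = -11 (Function('p')(a, l) = Add(-5, Mul(-1, 6)) = Add(-5, -6) = -11)
Mul(-572, Function('p')(Function('s')(6), 10)) = Mul(-572, -11) = 6292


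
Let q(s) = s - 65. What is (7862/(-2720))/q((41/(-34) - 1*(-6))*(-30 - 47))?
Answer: 3931/590440 ≈ 0.0066577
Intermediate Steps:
q(s) = -65 + s
(7862/(-2720))/q((41/(-34) - 1*(-6))*(-30 - 47)) = (7862/(-2720))/(-65 + (41/(-34) - 1*(-6))*(-30 - 47)) = (7862*(-1/2720))/(-65 + (41*(-1/34) + 6)*(-77)) = -3931/(1360*(-65 + (-41/34 + 6)*(-77))) = -3931/(1360*(-65 + (163/34)*(-77))) = -3931/(1360*(-65 - 12551/34)) = -3931/(1360*(-14761/34)) = -3931/1360*(-34/14761) = 3931/590440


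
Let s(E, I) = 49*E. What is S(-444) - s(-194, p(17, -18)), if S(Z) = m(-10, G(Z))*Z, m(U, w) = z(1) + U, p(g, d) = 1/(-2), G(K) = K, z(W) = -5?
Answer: 16166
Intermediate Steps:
p(g, d) = -½
m(U, w) = -5 + U
S(Z) = -15*Z (S(Z) = (-5 - 10)*Z = -15*Z)
S(-444) - s(-194, p(17, -18)) = -15*(-444) - 49*(-194) = 6660 - 1*(-9506) = 6660 + 9506 = 16166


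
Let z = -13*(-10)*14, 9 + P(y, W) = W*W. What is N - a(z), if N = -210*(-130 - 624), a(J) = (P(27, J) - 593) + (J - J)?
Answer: -3153458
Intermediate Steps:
P(y, W) = -9 + W**2 (P(y, W) = -9 + W*W = -9 + W**2)
z = 1820 (z = 130*14 = 1820)
a(J) = -602 + J**2 (a(J) = ((-9 + J**2) - 593) + (J - J) = (-602 + J**2) + 0 = -602 + J**2)
N = 158340 (N = -210*(-754) = 158340)
N - a(z) = 158340 - (-602 + 1820**2) = 158340 - (-602 + 3312400) = 158340 - 1*3311798 = 158340 - 3311798 = -3153458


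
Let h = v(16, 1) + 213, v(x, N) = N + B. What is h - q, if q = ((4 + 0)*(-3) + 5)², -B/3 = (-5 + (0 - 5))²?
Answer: -135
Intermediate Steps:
B = -300 (B = -3*(-5 + (0 - 5))² = -3*(-5 - 5)² = -3*(-10)² = -3*100 = -300)
v(x, N) = -300 + N (v(x, N) = N - 300 = -300 + N)
h = -86 (h = (-300 + 1) + 213 = -299 + 213 = -86)
q = 49 (q = (4*(-3) + 5)² = (-12 + 5)² = (-7)² = 49)
h - q = -86 - 1*49 = -86 - 49 = -135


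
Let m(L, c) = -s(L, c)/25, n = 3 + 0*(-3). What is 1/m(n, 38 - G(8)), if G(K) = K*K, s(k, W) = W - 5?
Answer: 25/31 ≈ 0.80645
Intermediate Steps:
s(k, W) = -5 + W
n = 3 (n = 3 + 0 = 3)
G(K) = K²
m(L, c) = ⅕ - c/25 (m(L, c) = -(-5 + c)/25 = (5 - c)*(1/25) = ⅕ - c/25)
1/m(n, 38 - G(8)) = 1/(⅕ - (38 - 1*8²)/25) = 1/(⅕ - (38 - 1*64)/25) = 1/(⅕ - (38 - 64)/25) = 1/(⅕ - 1/25*(-26)) = 1/(⅕ + 26/25) = 1/(31/25) = 25/31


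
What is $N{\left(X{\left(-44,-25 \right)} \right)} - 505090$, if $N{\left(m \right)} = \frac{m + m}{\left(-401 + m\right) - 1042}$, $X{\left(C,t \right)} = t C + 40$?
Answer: $- \frac{51014850}{101} \approx -5.051 \cdot 10^{5}$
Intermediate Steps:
$X{\left(C,t \right)} = 40 + C t$ ($X{\left(C,t \right)} = C t + 40 = 40 + C t$)
$N{\left(m \right)} = \frac{2 m}{-1443 + m}$
$N{\left(X{\left(-44,-25 \right)} \right)} - 505090 = \frac{2 \left(40 - -1100\right)}{-1443 + \left(40 - -1100\right)} - 505090 = \frac{2 \left(40 + 1100\right)}{-1443 + \left(40 + 1100\right)} - 505090 = 2 \cdot 1140 \frac{1}{-1443 + 1140} - 505090 = 2 \cdot 1140 \frac{1}{-303} - 505090 = 2 \cdot 1140 \left(- \frac{1}{303}\right) - 505090 = - \frac{760}{101} - 505090 = - \frac{51014850}{101}$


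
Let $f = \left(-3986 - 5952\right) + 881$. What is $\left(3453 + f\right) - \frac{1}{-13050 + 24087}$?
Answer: $- \frac{61851349}{11037} \approx -5604.0$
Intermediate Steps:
$f = -9057$ ($f = -9938 + 881 = -9057$)
$\left(3453 + f\right) - \frac{1}{-13050 + 24087} = \left(3453 - 9057\right) - \frac{1}{-13050 + 24087} = -5604 - \frac{1}{11037} = - \frac{61851349}{11037}$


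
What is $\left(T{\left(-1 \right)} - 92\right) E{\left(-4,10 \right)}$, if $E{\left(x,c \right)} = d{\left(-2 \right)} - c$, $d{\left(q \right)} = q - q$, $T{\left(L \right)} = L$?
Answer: $930$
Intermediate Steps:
$d{\left(q \right)} = 0$
$E{\left(x,c \right)} = - c$ ($E{\left(x,c \right)} = 0 - c = - c$)
$\left(T{\left(-1 \right)} - 92\right) E{\left(-4,10 \right)} = \left(-1 - 92\right) \left(\left(-1\right) 10\right) = \left(-93\right) \left(-10\right) = 930$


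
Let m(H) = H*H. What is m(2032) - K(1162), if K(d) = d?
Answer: 4127862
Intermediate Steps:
m(H) = H²
m(2032) - K(1162) = 2032² - 1*1162 = 4129024 - 1162 = 4127862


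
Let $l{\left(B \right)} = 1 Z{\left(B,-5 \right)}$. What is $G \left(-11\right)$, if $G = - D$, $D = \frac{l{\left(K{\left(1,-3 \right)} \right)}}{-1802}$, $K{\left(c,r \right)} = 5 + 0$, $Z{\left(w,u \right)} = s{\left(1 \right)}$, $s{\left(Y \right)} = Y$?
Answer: $- \frac{11}{1802} \approx -0.0061043$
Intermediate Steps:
$Z{\left(w,u \right)} = 1$
$K{\left(c,r \right)} = 5$
$l{\left(B \right)} = 1$ ($l{\left(B \right)} = 1 \cdot 1 = 1$)
$D = - \frac{1}{1802}$ ($D = 1 \frac{1}{-1802} = 1 \left(- \frac{1}{1802}\right) = - \frac{1}{1802} \approx -0.00055494$)
$G = \frac{1}{1802}$ ($G = \left(-1\right) \left(- \frac{1}{1802}\right) = \frac{1}{1802} \approx 0.00055494$)
$G \left(-11\right) = \frac{1}{1802} \left(-11\right) = - \frac{11}{1802}$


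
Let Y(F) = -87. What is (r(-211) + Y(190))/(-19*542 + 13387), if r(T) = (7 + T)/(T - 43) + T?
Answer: -37744/392303 ≈ -0.096211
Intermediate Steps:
r(T) = T + (7 + T)/(-43 + T) (r(T) = (7 + T)/(-43 + T) + T = T + (7 + T)/(-43 + T))
(r(-211) + Y(190))/(-19*542 + 13387) = ((7 + (-211)² - 42*(-211))/(-43 - 211) - 87)/(-19*542 + 13387) = ((7 + 44521 + 8862)/(-254) - 87)/(-10298 + 13387) = (-1/254*53390 - 87)/3089 = (-26695/127 - 87)*(1/3089) = -37744/127*1/3089 = -37744/392303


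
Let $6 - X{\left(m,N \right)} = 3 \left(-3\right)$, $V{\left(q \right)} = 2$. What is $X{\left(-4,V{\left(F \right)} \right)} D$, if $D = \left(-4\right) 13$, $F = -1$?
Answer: $-780$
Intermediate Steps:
$D = -52$
$X{\left(m,N \right)} = 15$ ($X{\left(m,N \right)} = 6 - 3 \left(-3\right) = 6 - -9 = 6 + 9 = 15$)
$X{\left(-4,V{\left(F \right)} \right)} D = 15 \left(-52\right) = -780$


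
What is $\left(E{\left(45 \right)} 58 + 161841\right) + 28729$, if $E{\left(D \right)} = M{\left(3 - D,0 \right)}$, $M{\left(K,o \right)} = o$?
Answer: $190570$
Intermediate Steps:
$E{\left(D \right)} = 0$
$\left(E{\left(45 \right)} 58 + 161841\right) + 28729 = \left(0 \cdot 58 + 161841\right) + 28729 = \left(0 + 161841\right) + 28729 = 161841 + 28729 = 190570$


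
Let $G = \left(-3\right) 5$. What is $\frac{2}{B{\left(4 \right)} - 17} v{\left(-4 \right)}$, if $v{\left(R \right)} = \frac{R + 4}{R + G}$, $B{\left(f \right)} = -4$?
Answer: $0$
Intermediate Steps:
$G = -15$
$v{\left(R \right)} = \frac{4 + R}{-15 + R}$ ($v{\left(R \right)} = \frac{R + 4}{R - 15} = \frac{4 + R}{-15 + R}$)
$\frac{2}{B{\left(4 \right)} - 17} v{\left(-4 \right)} = \frac{2}{-4 - 17} \frac{4 - 4}{-15 - 4} = \frac{2}{-21} \frac{1}{-19} \cdot 0 = 2 \left(- \frac{1}{21}\right) \left(\left(- \frac{1}{19}\right) 0\right) = \left(- \frac{2}{21}\right) 0 = 0$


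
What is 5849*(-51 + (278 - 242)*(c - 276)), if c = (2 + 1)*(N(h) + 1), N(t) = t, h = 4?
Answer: -55255503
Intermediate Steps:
c = 15 (c = (2 + 1)*(4 + 1) = 3*5 = 15)
5849*(-51 + (278 - 242)*(c - 276)) = 5849*(-51 + (278 - 242)*(15 - 276)) = 5849*(-51 + 36*(-261)) = 5849*(-51 - 9396) = 5849*(-9447) = -55255503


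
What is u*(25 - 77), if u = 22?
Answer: -1144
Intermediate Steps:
u*(25 - 77) = 22*(25 - 77) = 22*(-52) = -1144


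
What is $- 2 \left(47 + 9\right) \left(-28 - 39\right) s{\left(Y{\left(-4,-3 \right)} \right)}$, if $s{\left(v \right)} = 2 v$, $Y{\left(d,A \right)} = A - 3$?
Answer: $-90048$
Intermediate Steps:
$Y{\left(d,A \right)} = -3 + A$
$- 2 \left(47 + 9\right) \left(-28 - 39\right) s{\left(Y{\left(-4,-3 \right)} \right)} = - 2 \left(47 + 9\right) \left(-28 - 39\right) 2 \left(-3 - 3\right) = - 2 \cdot 56 \left(-67\right) 2 \left(-6\right) = \left(-2\right) \left(-3752\right) \left(-12\right) = 7504 \left(-12\right) = -90048$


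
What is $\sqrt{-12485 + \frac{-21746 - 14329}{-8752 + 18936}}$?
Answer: $\frac{i \sqrt{323808719990}}{5092} \approx 111.75 i$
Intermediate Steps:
$\sqrt{-12485 + \frac{-21746 - 14329}{-8752 + 18936}} = \sqrt{-12485 - \frac{36075}{10184}} = \sqrt{- \frac{127183315}{10184}} = \frac{i \sqrt{323808719990}}{5092}$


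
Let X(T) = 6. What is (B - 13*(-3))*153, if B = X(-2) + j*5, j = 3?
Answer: 9180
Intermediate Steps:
B = 21 (B = 6 + 3*5 = 6 + 15 = 21)
(B - 13*(-3))*153 = (21 - 13*(-3))*153 = (21 + 39)*153 = 60*153 = 9180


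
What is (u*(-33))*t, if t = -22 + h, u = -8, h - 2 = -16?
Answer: -9504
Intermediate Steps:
h = -14 (h = 2 - 16 = -14)
t = -36 (t = -22 - 14 = -36)
(u*(-33))*t = -8*(-33)*(-36) = 264*(-36) = -9504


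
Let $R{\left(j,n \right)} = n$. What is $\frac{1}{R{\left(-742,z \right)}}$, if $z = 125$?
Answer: $\frac{1}{125} \approx 0.008$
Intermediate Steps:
$\frac{1}{R{\left(-742,z \right)}} = \frac{1}{125}$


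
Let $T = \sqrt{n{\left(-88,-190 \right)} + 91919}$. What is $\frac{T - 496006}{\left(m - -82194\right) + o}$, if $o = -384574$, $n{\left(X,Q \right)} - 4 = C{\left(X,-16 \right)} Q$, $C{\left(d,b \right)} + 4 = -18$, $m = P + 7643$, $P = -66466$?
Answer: $\frac{496006}{361203} - \frac{\sqrt{96103}}{361203} \approx 1.3723$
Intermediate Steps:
$m = -58823$ ($m = -66466 + 7643 = -58823$)
$C{\left(d,b \right)} = -22$ ($C{\left(d,b \right)} = -4 - 18 = -22$)
$n{\left(X,Q \right)} = 4 - 22 Q$
$T = \sqrt{96103}$ ($T = \sqrt{\left(4 - -4180\right) + 91919} = \sqrt{\left(4 + 4180\right) + 91919} = \sqrt{4184 + 91919} = \sqrt{96103} \approx 310.0$)
$\frac{T - 496006}{\left(m - -82194\right) + o} = \frac{\sqrt{96103} - 496006}{\left(-58823 - -82194\right) - 384574} = \frac{-496006 + \sqrt{96103}}{\left(-58823 + 82194\right) - 384574} = \frac{-496006 + \sqrt{96103}}{23371 - 384574} = \frac{-496006 + \sqrt{96103}}{-361203} = \left(-496006 + \sqrt{96103}\right) \left(- \frac{1}{361203}\right) = \frac{496006}{361203} - \frac{\sqrt{96103}}{361203}$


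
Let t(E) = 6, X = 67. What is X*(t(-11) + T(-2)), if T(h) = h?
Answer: 268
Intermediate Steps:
X*(t(-11) + T(-2)) = 67*(6 - 2) = 67*4 = 268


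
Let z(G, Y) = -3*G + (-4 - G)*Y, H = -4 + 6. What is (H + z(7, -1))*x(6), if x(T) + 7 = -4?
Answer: 88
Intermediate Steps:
x(T) = -11 (x(T) = -7 - 4 = -11)
H = 2
z(G, Y) = -3*G + Y*(-4 - G)
(H + z(7, -1))*x(6) = (2 + (-4*(-1) - 3*7 - 1*7*(-1)))*(-11) = (2 + (4 - 21 + 7))*(-11) = (2 - 10)*(-11) = -8*(-11) = 88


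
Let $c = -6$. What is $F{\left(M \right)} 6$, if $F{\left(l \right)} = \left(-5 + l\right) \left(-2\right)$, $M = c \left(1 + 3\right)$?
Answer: $348$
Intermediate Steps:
$M = -24$ ($M = - 6 \left(1 + 3\right) = \left(-6\right) 4 = -24$)
$F{\left(l \right)} = 10 - 2 l$
$F{\left(M \right)} 6 = \left(10 - -48\right) 6 = \left(10 + 48\right) 6 = 58 \cdot 6 = 348$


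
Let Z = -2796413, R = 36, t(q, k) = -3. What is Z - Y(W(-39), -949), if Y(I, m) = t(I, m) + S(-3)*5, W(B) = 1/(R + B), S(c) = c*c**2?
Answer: -2796275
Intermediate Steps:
S(c) = c**3
W(B) = 1/(36 + B)
Y(I, m) = -138 (Y(I, m) = -3 + (-3)**3*5 = -3 - 27*5 = -3 - 135 = -138)
Z - Y(W(-39), -949) = -2796413 - 1*(-138) = -2796413 + 138 = -2796275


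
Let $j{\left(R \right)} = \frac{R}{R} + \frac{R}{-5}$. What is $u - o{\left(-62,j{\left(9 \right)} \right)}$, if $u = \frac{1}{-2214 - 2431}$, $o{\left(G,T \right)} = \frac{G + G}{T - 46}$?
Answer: $- \frac{1440067}{543465} \approx -2.6498$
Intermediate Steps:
$j{\left(R \right)} = 1 - \frac{R}{5}$ ($j{\left(R \right)} = 1 + R \left(- \frac{1}{5}\right) = 1 - \frac{R}{5}$)
$o{\left(G,T \right)} = \frac{2 G}{-46 + T}$
$u = - \frac{1}{4645}$ ($u = \frac{1}{-4645} = - \frac{1}{4645} \approx -0.00021529$)
$u - o{\left(-62,j{\left(9 \right)} \right)} = - \frac{1}{4645} - 2 \left(-62\right) \frac{1}{-46 + \left(1 - \frac{9}{5}\right)} = - \frac{1}{4645} - 2 \left(-62\right) \frac{1}{-46 - \frac{4}{5}} = - \frac{1}{4645} - 2 \left(-62\right) \frac{1}{- \frac{234}{5}} = - \frac{1}{4645} - 2 \left(-62\right) \left(- \frac{5}{234}\right) = - \frac{1}{4645} - \frac{310}{117} = - \frac{1440067}{543465}$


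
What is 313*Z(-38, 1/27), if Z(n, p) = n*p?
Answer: -11894/27 ≈ -440.52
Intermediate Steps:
313*Z(-38, 1/27) = 313*(-38/27) = -11894/27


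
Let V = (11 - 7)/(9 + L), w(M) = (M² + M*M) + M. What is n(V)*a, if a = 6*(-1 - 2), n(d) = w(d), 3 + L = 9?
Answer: -184/25 ≈ -7.3600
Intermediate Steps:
L = 6 (L = -3 + 9 = 6)
w(M) = M + 2*M² (w(M) = (M² + M²) + M = 2*M² + M = M + 2*M²)
V = 4/15 (V = (11 - 7)/(9 + 6) = 4/15 ≈ 0.26667)
n(d) = d*(1 + 2*d)
a = -18 (a = 6*(-3) = -18)
n(V)*a = (4*(1 + 2*(4/15))/15)*(-18) = (4*(1 + 8/15)/15)*(-18) = ((4/15)*(23/15))*(-18) = (92/225)*(-18) = -184/25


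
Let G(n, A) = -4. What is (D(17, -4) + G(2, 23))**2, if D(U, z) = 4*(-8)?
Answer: 1296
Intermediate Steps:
D(U, z) = -32
(D(17, -4) + G(2, 23))**2 = (-32 - 4)**2 = (-36)**2 = 1296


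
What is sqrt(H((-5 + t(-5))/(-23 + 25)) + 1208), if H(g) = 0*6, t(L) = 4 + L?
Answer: 2*sqrt(302) ≈ 34.756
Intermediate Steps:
H(g) = 0
sqrt(H((-5 + t(-5))/(-23 + 25)) + 1208) = sqrt(0 + 1208) = sqrt(1208) = 2*sqrt(302)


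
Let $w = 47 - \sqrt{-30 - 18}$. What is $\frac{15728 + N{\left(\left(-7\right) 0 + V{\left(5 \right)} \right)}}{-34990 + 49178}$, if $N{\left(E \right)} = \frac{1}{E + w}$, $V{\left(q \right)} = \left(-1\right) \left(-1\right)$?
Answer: $\frac{770673}{695212} + \frac{i \sqrt{3}}{8342544} \approx 1.1085 + 2.0762 \cdot 10^{-7} i$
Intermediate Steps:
$V{\left(q \right)} = 1$
$w = 47 - 4 i \sqrt{3}$ ($w = 47 - \sqrt{-48} = 47 - 4 i \sqrt{3} \approx 47.0 - 6.9282 i$)
$N{\left(E \right)} = \frac{1}{47 + E - 4 i \sqrt{3}}$ ($N{\left(E \right)} = \frac{1}{E + \left(47 - 4 i \sqrt{3}\right)} = \frac{1}{47 + E - 4 i \sqrt{3}}$)
$\frac{15728 + N{\left(\left(-7\right) 0 + V{\left(5 \right)} \right)}}{-34990 + 49178} = \frac{15728 + \frac{1}{47 + \left(\left(-7\right) 0 + 1\right) - 4 i \sqrt{3}}}{-34990 + 49178} = \frac{15728 + \frac{1}{47 + \left(0 + 1\right) - 4 i \sqrt{3}}}{14188} = \left(15728 + \frac{1}{47 + 1 - 4 i \sqrt{3}}\right) \frac{1}{14188} = \left(15728 + \frac{1}{48 - 4 i \sqrt{3}}\right) \frac{1}{14188} = \frac{3932}{3547} + \frac{1}{14188 \left(48 - 4 i \sqrt{3}\right)}$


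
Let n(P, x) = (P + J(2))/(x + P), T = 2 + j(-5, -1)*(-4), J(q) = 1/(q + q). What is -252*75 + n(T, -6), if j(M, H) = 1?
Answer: -604793/32 ≈ -18900.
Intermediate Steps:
J(q) = 1/(2*q)
T = -2 (T = 2 + 1*(-4) = 2 - 4 = -2)
n(P, x) = (1/4 + P)/(P + x) (n(P, x) = (P + (1/2)/2)/(x + P) = (P + (1/2)*(1/2))/(P + x) = (P + 1/4)/(P + x) = (1/4 + P)/(P + x))
-252*75 + n(T, -6) = -252*75 + (1/4 - 2)/(-2 - 6) = -18900 - 7/4/(-8) = -18900 - 1/8*(-7/4) = -18900 + 7/32 = -604793/32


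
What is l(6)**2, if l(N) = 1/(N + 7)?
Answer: 1/169 ≈ 0.0059172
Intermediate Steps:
l(N) = 1/(7 + N)
l(6)**2 = (1/(7 + 6))**2 = (1/13)**2 = 1/169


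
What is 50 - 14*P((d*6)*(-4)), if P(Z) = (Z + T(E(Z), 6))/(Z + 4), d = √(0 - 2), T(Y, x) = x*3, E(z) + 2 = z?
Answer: (-13*I + 216*√2)/(I + 6*√2) ≈ 35.329 - 5.6956*I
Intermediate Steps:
E(z) = -2 + z
T(Y, x) = 3*x
d = I*√2 (d = √(-2) = I*√2 ≈ 1.4142*I)
P(Z) = (18 + Z)/(4 + Z) (P(Z) = (Z + 3*6)/(Z + 4) = (Z + 18)/(4 + Z) = (18 + Z)/(4 + Z))
50 - 14*P((d*6)*(-4)) = 50 - 14*(18 + ((I*√2)*6)*(-4))/(4 + ((I*√2)*6)*(-4)) = 50 - 14*(18 + (6*I*√2)*(-4))/(4 + (6*I*√2)*(-4)) = 50 - 14*(18 - 24*I*√2)/(4 - 24*I*√2)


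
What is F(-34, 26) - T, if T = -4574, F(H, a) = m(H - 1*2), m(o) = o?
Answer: 4538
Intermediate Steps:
F(H, a) = -2 + H (F(H, a) = H - 1*2 = H - 2 = -2 + H)
F(-34, 26) - T = (-2 - 34) - 1*(-4574) = -36 + 4574 = 4538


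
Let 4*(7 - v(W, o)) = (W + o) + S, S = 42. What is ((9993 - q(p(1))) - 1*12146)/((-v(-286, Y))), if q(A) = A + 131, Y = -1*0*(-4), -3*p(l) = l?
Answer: 403/12 ≈ 33.583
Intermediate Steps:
p(l) = -l/3
Y = 0 (Y = 0*(-4) = 0)
q(A) = 131 + A
v(W, o) = -7/2 - W/4 - o/4 (v(W, o) = 7 - ((W + o) + 42)/4 = 7 - (42 + W + o)/4 = 7 + (-21/2 - W/4 - o/4) = -7/2 - W/4 - o/4)
((9993 - q(p(1))) - 1*12146)/((-v(-286, Y))) = ((9993 - (131 - ⅓*1)) - 1*12146)/((-(-7/2 - ¼*(-286) - ¼*0))) = ((9993 - (131 - ⅓)) - 12146)/((-(-7/2 + 143/2 + 0))) = ((9993 - 1*392/3) - 12146)/((-1*68)) = ((9993 - 392/3) - 12146)/(-68) = (29587/3 - 12146)*(-1/68) = -6851/3*(-1/68) = 403/12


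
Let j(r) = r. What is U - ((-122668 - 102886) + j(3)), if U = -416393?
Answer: -190842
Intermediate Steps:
U - ((-122668 - 102886) + j(3)) = -416393 - ((-122668 - 102886) + 3) = -416393 - (-225554 + 3) = -416393 - 1*(-225551) = -416393 + 225551 = -190842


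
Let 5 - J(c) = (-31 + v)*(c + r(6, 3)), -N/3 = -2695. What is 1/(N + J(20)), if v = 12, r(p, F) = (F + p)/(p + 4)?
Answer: 10/84871 ≈ 0.00011783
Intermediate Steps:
N = 8085 (N = -3*(-2695) = 8085)
r(p, F) = (F + p)/(4 + p)
J(c) = 221/10 + 19*c (J(c) = 5 - (-31 + 12)*(c + (3 + 6)/(4 + 6)) = 5 - (-19)*(c + 9/10) = 5 - (-19)*(9/10 + c) = 5 - (-171/10 - 19*c) = 5 + (171/10 + 19*c) = 221/10 + 19*c)
1/(N + J(20)) = 1/(8085 + (221/10 + 19*20)) = 1/(8085 + (221/10 + 380)) = 1/(8085 + 4021/10) = 1/(84871/10) = 10/84871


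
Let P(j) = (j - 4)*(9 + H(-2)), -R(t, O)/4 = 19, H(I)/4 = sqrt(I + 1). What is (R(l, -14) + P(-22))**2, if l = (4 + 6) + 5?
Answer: 85284 + 64480*I ≈ 85284.0 + 64480.0*I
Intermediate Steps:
H(I) = 4*sqrt(1 + I) (H(I) = 4*sqrt(I + 1) = 4*sqrt(1 + I))
l = 15 (l = 10 + 5 = 15)
R(t, O) = -76 (R(t, O) = -4*19 = -76)
P(j) = (-4 + j)*(9 + 4*I) (P(j) = (j - 4)*(9 + 4*sqrt(1 - 2)) = (-4 + j)*(9 + 4*sqrt(-1)) = (-4 + j)*(9 + 4*I))
(R(l, -14) + P(-22))**2 = (-76 + (-36 - 16*I - 22*(9 + 4*I)))**2 = (-76 + (-36 - 16*I + (-198 - 88*I)))**2 = (-76 + (-234 - 104*I))**2 = (-310 - 104*I)**2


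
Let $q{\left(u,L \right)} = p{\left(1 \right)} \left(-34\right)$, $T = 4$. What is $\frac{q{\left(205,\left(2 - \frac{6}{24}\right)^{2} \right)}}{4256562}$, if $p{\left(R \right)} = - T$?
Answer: $\frac{4}{125193} \approx 3.1951 \cdot 10^{-5}$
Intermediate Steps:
$p{\left(R \right)} = -4$ ($p{\left(R \right)} = \left(-1\right) 4 = -4$)
$q{\left(u,L \right)} = 136$ ($q{\left(u,L \right)} = \left(-4\right) \left(-34\right) = 136$)
$\frac{q{\left(205,\left(2 - \frac{6}{24}\right)^{2} \right)}}{4256562} = \frac{136}{4256562} = 136 \cdot \frac{1}{4256562} = \frac{4}{125193}$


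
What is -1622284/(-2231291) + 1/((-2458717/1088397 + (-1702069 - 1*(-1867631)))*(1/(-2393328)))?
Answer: -5519942858336377108/402066869025797527 ≈ -13.729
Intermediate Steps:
-1622284/(-2231291) + 1/((-2458717/1088397 + (-1702069 - 1*(-1867631)))*(1/(-2393328))) = -1622284*(-1/2231291) + 1/((-2458717*1/1088397 + (-1702069 + 1867631))*(-1/2393328)) = 1622284/2231291 - 2393328/(-2458717/1088397 + 165562) = 1622284/2231291 - 2393328/(180194725397/1088397) = 1622284/2231291 + (1088397/180194725397)*(-2393328) = 1622284/2231291 - 2604891015216/180194725397 = -5519942858336377108/402066869025797527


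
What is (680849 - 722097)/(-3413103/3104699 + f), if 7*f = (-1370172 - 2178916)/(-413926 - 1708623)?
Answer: 146364182060768672/3053269119409 ≈ 47937.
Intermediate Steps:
f = 3549088/14857843 (f = ((-1370172 - 2178916)/(-413926 - 1708623))/7 = (-3549088/(-2122549))/7 = (-3549088*(-1/2122549))/7 = (1/7)*(3549088/2122549) = 3549088/14857843 ≈ 0.23887)
(680849 - 722097)/(-3413103/3104699 + f) = (680849 - 722097)/(-3413103/3104699 + 3549088/14857843) = -41248/(-3413103*1/3104699 + 3549088/14857843) = -41248/(-3413103/3104699 + 3549088/14857843) = -41248/(-3053269119409/3548394638789) = -41248*(-3548394638789/3053269119409) = 146364182060768672/3053269119409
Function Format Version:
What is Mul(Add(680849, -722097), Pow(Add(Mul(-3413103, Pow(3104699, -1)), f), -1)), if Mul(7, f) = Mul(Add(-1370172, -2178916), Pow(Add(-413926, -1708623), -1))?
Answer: Rational(146364182060768672, 3053269119409) ≈ 47937.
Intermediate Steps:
f = Rational(3549088, 14857843) (f = Mul(Rational(1, 7), Mul(Add(-1370172, -2178916), Pow(Add(-413926, -1708623), -1))) = Mul(Rational(1, 7), Mul(-3549088, Pow(-2122549, -1))) = Mul(Rational(1, 7), Mul(-3549088, Rational(-1, 2122549))) = Mul(Rational(1, 7), Rational(3549088, 2122549)) = Rational(3549088, 14857843) ≈ 0.23887)
Mul(Add(680849, -722097), Pow(Add(Mul(-3413103, Pow(3104699, -1)), f), -1)) = Mul(Add(680849, -722097), Pow(Add(Mul(-3413103, Pow(3104699, -1)), Rational(3549088, 14857843)), -1)) = Mul(-41248, Pow(Add(Mul(-3413103, Rational(1, 3104699)), Rational(3549088, 14857843)), -1)) = Mul(-41248, Pow(Add(Rational(-3413103, 3104699), Rational(3549088, 14857843)), -1)) = Mul(-41248, Pow(Rational(-3053269119409, 3548394638789), -1)) = Mul(-41248, Rational(-3548394638789, 3053269119409)) = Rational(146364182060768672, 3053269119409)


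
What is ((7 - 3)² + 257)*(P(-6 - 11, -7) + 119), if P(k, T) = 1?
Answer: 32760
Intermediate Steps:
((7 - 3)² + 257)*(P(-6 - 11, -7) + 119) = ((7 - 3)² + 257)*(1 + 119) = (4² + 257)*120 = (16 + 257)*120 = 273*120 = 32760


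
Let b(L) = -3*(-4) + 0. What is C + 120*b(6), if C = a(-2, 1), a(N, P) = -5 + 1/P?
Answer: 1436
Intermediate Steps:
b(L) = 12 (b(L) = 12 + 0 = 12)
C = -4 (C = -5 + 1/1 = -5 + 1 = -4)
C + 120*b(6) = -4 + 120*12 = -4 + 1440 = 1436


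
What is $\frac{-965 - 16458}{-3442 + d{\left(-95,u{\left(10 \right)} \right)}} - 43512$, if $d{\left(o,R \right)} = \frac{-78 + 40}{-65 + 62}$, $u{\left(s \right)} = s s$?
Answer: $- \frac{447599187}{10288} \approx -43507.0$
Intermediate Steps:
$u{\left(s \right)} = s^{2}$
$d{\left(o,R \right)} = \frac{38}{3}$ ($d{\left(o,R \right)} = - \frac{38}{-3} = \left(-38\right) \left(- \frac{1}{3}\right) = \frac{38}{3}$)
$\frac{-965 - 16458}{-3442 + d{\left(-95,u{\left(10 \right)} \right)}} - 43512 = \frac{-965 - 16458}{-3442 + \frac{38}{3}} - 43512 = - \frac{17423}{- \frac{10288}{3}} - 43512 = \left(-17423\right) \left(- \frac{3}{10288}\right) - 43512 = \frac{52269}{10288} - 43512 = - \frac{447599187}{10288}$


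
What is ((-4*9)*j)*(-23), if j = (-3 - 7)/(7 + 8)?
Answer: -552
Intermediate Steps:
j = -⅔ (j = -10/15 = -10*1/15 = -⅔ ≈ -0.66667)
((-4*9)*j)*(-23) = (-4*9*(-⅔))*(-23) = -36*(-⅔)*(-23) = 24*(-23) = -552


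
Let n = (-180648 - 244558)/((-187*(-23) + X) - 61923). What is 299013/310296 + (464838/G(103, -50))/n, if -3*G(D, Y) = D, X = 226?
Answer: -4137141496611365/2264965210088 ≈ -1826.6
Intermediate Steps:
G(D, Y) = -D/3
n = 212603/28698 (n = (-180648 - 244558)/((-187*(-23) + 226) - 61923) = -425206/((4301 + 226) - 61923) = -425206/(4527 - 61923) = -425206/(-57396) = -425206*(-1/57396) = 212603/28698 ≈ 7.4083)
299013/310296 + (464838/G(103, -50))/n = 299013/310296 + (464838/((-⅓*103)))/(212603/28698) = 299013*(1/310296) + (464838/(-103/3))*(28698/212603) = 99671/103432 + (464838*(-3/103))*(28698/212603) = 99671/103432 - 1394514/103*28698/212603 = 99671/103432 - 40019762772/21898109 = -4137141496611365/2264965210088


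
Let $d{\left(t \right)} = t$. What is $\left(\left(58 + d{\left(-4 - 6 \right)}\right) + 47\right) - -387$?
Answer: $482$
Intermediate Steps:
$\left(\left(58 + d{\left(-4 - 6 \right)}\right) + 47\right) - -387 = \left(\left(58 - 10\right) + 47\right) - -387 = \left(\left(58 - 10\right) + 47\right) + 387 = \left(48 + 47\right) + 387 = 95 + 387 = 482$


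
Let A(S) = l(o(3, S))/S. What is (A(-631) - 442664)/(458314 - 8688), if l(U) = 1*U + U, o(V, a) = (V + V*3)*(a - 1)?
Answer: -139652908/141857003 ≈ -0.98446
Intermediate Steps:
o(V, a) = 4*V*(-1 + a) (o(V, a) = (V + 3*V)*(-1 + a) = (4*V)*(-1 + a) = 4*V*(-1 + a))
l(U) = 2*U (l(U) = U + U = 2*U)
A(S) = (-24 + 24*S)/S (A(S) = (2*(4*3*(-1 + S)))/S = (2*(-12 + 12*S))/S = (-24 + 24*S)/S)
(A(-631) - 442664)/(458314 - 8688) = ((24 - 24/(-631)) - 442664)/(458314 - 8688) = ((24 - 24*(-1/631)) - 442664)/449626 = ((24 + 24/631) - 442664)*(1/449626) = (15168/631 - 442664)*(1/449626) = -279305816/631*1/449626 = -139652908/141857003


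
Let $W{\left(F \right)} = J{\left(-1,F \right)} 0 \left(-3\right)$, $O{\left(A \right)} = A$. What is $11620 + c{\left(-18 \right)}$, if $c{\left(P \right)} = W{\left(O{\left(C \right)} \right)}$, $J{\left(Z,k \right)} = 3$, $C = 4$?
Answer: $11620$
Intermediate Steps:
$W{\left(F \right)} = 0$ ($W{\left(F \right)} = 3 \cdot 0 \left(-3\right) = 0 \left(-3\right) = 0$)
$c{\left(P \right)} = 0$
$11620 + c{\left(-18 \right)} = 11620 + 0 = 11620$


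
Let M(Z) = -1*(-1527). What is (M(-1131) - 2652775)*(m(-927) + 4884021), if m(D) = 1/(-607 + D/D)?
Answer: -3923471523861400/303 ≈ -1.2949e+13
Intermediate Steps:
M(Z) = 1527
m(D) = -1/606 (m(D) = 1/(-607 + 1) = 1/(-606) = -1/606)
(M(-1131) - 2652775)*(m(-927) + 4884021) = (1527 - 2652775)*(-1/606 + 4884021) = -2651248*2959716725/606 = -3923471523861400/303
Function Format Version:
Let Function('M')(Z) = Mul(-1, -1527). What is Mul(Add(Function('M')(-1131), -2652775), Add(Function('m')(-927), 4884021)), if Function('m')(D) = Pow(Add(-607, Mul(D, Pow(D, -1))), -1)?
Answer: Rational(-3923471523861400, 303) ≈ -1.2949e+13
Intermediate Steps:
Function('M')(Z) = 1527
Function('m')(D) = Rational(-1, 606) (Function('m')(D) = Pow(Add(-607, 1), -1) = Pow(-606, -1) = Rational(-1, 606))
Mul(Add(Function('M')(-1131), -2652775), Add(Function('m')(-927), 4884021)) = Mul(Add(1527, -2652775), Add(Rational(-1, 606), 4884021)) = Mul(-2651248, Rational(2959716725, 606)) = Rational(-3923471523861400, 303)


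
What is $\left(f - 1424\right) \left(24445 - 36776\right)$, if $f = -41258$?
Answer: $526311742$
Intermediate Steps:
$\left(f - 1424\right) \left(24445 - 36776\right) = \left(-41258 - 1424\right) \left(24445 - 36776\right) = \left(-42682\right) \left(-12331\right) = 526311742$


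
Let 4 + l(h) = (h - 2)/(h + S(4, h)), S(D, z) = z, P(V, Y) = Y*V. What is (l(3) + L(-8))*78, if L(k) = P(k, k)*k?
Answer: -40235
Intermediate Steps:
P(V, Y) = V*Y
l(h) = -4 + (-2 + h)/(2*h) (l(h) = -4 + (h - 2)/(h + h) = -4 + (-2 + h)/((2*h)) = -4 + (-2 + h)*(1/(2*h)) = -4 + (-2 + h)/(2*h))
L(k) = k³ (L(k) = (k*k)*k = k²*k = k³)
(l(3) + L(-8))*78 = ((-7/2 - 1/3) + (-8)³)*78 = ((-7/2 - 1*⅓) - 512)*78 = ((-7/2 - ⅓) - 512)*78 = (-23/6 - 512)*78 = -3095/6*78 = -40235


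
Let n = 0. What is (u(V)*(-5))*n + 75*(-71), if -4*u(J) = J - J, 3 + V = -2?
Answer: -5325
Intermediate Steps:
V = -5 (V = -3 - 2 = -5)
u(J) = 0 (u(J) = -(J - J)/4 = -¼*0 = 0)
(u(V)*(-5))*n + 75*(-71) = (0*(-5))*0 + 75*(-71) = 0*0 - 5325 = 0 - 5325 = -5325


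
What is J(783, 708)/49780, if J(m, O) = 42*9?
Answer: 189/24890 ≈ 0.0075934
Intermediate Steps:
J(m, O) = 378
J(783, 708)/49780 = 378/49780 = 378*(1/49780) = 189/24890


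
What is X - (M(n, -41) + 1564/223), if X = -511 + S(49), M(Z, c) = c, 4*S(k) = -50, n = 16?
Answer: -218323/446 ≈ -489.51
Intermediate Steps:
S(k) = -25/2 (S(k) = (1/4)*(-50) = -25/2)
X = -1047/2 (X = -511 - 25/2 = -1047/2 ≈ -523.50)
X - (M(n, -41) + 1564/223) = -1047/2 - (-41 + 1564/223) = -1047/2 - 1*(-7579/223) = -1047/2 + 7579/223 = -218323/446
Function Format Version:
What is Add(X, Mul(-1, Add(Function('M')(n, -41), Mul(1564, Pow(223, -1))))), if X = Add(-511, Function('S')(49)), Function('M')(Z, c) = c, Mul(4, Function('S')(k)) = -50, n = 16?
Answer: Rational(-218323, 446) ≈ -489.51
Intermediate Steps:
Function('S')(k) = Rational(-25, 2) (Function('S')(k) = Mul(Rational(1, 4), -50) = Rational(-25, 2))
X = Rational(-1047, 2) (X = Add(-511, Rational(-25, 2)) = Rational(-1047, 2) ≈ -523.50)
Add(X, Mul(-1, Add(Function('M')(n, -41), Mul(1564, Pow(223, -1))))) = Add(Rational(-1047, 2), Mul(-1, Add(-41, Mul(1564, Pow(223, -1))))) = Add(Rational(-1047, 2), Mul(-1, Add(-41, Mul(1564, Rational(1, 223))))) = Add(Rational(-1047, 2), Mul(-1, Add(-41, Rational(1564, 223)))) = Add(Rational(-1047, 2), Mul(-1, Rational(-7579, 223))) = Add(Rational(-1047, 2), Rational(7579, 223)) = Rational(-218323, 446)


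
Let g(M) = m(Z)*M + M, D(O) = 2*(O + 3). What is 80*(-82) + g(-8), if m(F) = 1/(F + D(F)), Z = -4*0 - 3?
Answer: -19696/3 ≈ -6565.3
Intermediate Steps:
D(O) = 6 + 2*O (D(O) = 2*(3 + O) = 6 + 2*O)
Z = -3 (Z = 0 - 3 = -3)
m(F) = 1/(6 + 3*F) (m(F) = 1/(F + (6 + 2*F)) = 1/(6 + 3*F))
g(M) = 2*M/3 (g(M) = (1/(3*(2 - 3)))*M + M = ((1/3)/(-1))*M + M = ((1/3)*(-1))*M + M = -M/3 + M = 2*M/3)
80*(-82) + g(-8) = 80*(-82) + (2/3)*(-8) = -6560 - 16/3 = -19696/3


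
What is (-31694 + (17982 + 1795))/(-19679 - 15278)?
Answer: 11917/34957 ≈ 0.34090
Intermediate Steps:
(-31694 + (17982 + 1795))/(-19679 - 15278) = (-31694 + 19777)/(-34957) = -11917*(-1/34957) = 11917/34957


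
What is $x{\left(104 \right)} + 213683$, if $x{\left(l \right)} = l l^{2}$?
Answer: $1338547$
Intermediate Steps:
$x{\left(l \right)} = l^{3}$
$x{\left(104 \right)} + 213683 = 104^{3} + 213683 = 1124864 + 213683 = 1338547$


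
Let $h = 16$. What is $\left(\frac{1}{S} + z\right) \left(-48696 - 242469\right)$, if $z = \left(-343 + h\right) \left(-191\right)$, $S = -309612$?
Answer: $- \frac{1876794917268565}{103204} \approx -1.8185 \cdot 10^{10}$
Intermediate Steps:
$z = 62457$ ($z = \left(-343 + 16\right) \left(-191\right) = \left(-327\right) \left(-191\right) = 62457$)
$\left(\frac{1}{S} + z\right) \left(-48696 - 242469\right) = \left(\frac{1}{-309612} + 62457\right) \left(-48696 - 242469\right) = \left(- \frac{1}{309612} + 62457\right) \left(-291165\right) = \frac{19337436683}{309612} \left(-291165\right) = - \frac{1876794917268565}{103204}$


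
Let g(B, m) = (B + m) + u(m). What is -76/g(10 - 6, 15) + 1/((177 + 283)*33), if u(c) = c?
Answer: -576823/258060 ≈ -2.2352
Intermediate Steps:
g(B, m) = B + 2*m (g(B, m) = (B + m) + m = B + 2*m)
-76/g(10 - 6, 15) + 1/((177 + 283)*33) = -76/((10 - 6) + 2*15) + 1/((177 + 283)*33) = -76/(4 + 30) + (1/33)/460 = -76/34 + (1/460)*(1/33) = -76*1/34 + 1/15180 = -38/17 + 1/15180 = -576823/258060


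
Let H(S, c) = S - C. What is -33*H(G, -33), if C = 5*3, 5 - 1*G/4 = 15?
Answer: 1815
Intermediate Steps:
G = -40 (G = 20 - 4*15 = 20 - 60 = -40)
C = 15
H(S, c) = -15 + S (H(S, c) = S - 1*15 = S - 15 = -15 + S)
-33*H(G, -33) = -33*(-15 - 40) = -33*(-55) = 1815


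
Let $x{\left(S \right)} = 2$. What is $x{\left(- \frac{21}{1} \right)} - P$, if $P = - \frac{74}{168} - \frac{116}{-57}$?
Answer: $\frac{647}{1596} \approx 0.40539$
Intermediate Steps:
$P = \frac{2545}{1596}$ ($P = \left(-74\right) \frac{1}{168} - - \frac{116}{57} = - \frac{37}{84} + \frac{116}{57} = \frac{2545}{1596} \approx 1.5946$)
$x{\left(- \frac{21}{1} \right)} - P = 2 - \frac{2545}{1596} = \frac{647}{1596}$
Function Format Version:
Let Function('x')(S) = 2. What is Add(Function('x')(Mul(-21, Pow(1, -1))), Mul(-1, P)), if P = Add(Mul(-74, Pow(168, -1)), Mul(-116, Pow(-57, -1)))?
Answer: Rational(647, 1596) ≈ 0.40539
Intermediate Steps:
P = Rational(2545, 1596) (P = Add(Mul(-74, Rational(1, 168)), Mul(-116, Rational(-1, 57))) = Add(Rational(-37, 84), Rational(116, 57)) = Rational(2545, 1596) ≈ 1.5946)
Add(Function('x')(Mul(-21, Pow(1, -1))), Mul(-1, P)) = Add(2, Mul(-1, Rational(2545, 1596))) = Add(2, Rational(-2545, 1596)) = Rational(647, 1596)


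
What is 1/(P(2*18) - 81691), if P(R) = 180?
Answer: -1/81511 ≈ -1.2268e-5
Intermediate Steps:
1/(P(2*18) - 81691) = 1/(180 - 81691) = 1/(-81511) = -1/81511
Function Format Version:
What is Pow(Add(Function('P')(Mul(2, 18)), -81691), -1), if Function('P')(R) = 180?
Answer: Rational(-1, 81511) ≈ -1.2268e-5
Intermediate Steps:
Pow(Add(Function('P')(Mul(2, 18)), -81691), -1) = Pow(Add(180, -81691), -1) = Pow(-81511, -1) = Rational(-1, 81511)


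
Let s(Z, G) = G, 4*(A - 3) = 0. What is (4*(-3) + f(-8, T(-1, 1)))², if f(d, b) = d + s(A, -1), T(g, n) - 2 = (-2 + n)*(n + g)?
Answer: 441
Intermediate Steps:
A = 3 (A = 3 + (¼)*0 = 3 + 0 = 3)
T(g, n) = 2 + (-2 + n)*(g + n) (T(g, n) = 2 + (-2 + n)*(n + g) = 2 + (-2 + n)*(g + n))
f(d, b) = -1 + d (f(d, b) = d - 1 = -1 + d)
(4*(-3) + f(-8, T(-1, 1)))² = (4*(-3) + (-1 - 8))² = (-12 - 9)² = (-21)² = 441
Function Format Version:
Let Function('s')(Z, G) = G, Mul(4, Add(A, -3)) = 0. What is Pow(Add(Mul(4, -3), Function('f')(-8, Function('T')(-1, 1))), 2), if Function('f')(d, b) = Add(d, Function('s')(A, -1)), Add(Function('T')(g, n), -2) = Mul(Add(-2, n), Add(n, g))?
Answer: 441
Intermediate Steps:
A = 3 (A = Add(3, Mul(Rational(1, 4), 0)) = Add(3, 0) = 3)
Function('T')(g, n) = Add(2, Mul(Add(-2, n), Add(g, n))) (Function('T')(g, n) = Add(2, Mul(Add(-2, n), Add(n, g))) = Add(2, Mul(Add(-2, n), Add(g, n))))
Function('f')(d, b) = Add(-1, d) (Function('f')(d, b) = Add(d, -1) = Add(-1, d))
Pow(Add(Mul(4, -3), Function('f')(-8, Function('T')(-1, 1))), 2) = Pow(Add(Mul(4, -3), Add(-1, -8)), 2) = Pow(Add(-12, -9), 2) = Pow(-21, 2) = 441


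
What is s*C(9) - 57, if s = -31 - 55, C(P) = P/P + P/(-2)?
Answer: 244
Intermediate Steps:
C(P) = 1 - P/2 (C(P) = 1 + P*(-1/2) = 1 - P/2)
s = -86
s*C(9) - 57 = -86*(1 - 1/2*9) - 57 = -86*(1 - 9/2) - 57 = -86*(-7/2) - 57 = 301 - 57 = 244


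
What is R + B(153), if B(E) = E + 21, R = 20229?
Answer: 20403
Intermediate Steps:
B(E) = 21 + E
R + B(153) = 20229 + (21 + 153) = 20229 + 174 = 20403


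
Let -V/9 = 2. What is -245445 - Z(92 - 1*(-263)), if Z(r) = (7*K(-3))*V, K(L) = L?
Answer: -245823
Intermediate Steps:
V = -18 (V = -9*2 = -18)
Z(r) = 378 (Z(r) = (7*(-3))*(-18) = -21*(-18) = 378)
-245445 - Z(92 - 1*(-263)) = -245445 - 1*378 = -245445 - 378 = -245823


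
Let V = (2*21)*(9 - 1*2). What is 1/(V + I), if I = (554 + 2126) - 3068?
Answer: -1/94 ≈ -0.010638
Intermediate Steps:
I = -388 (I = 2680 - 3068 = -388)
V = 294 (V = 42*(9 - 2) = 42*7 = 294)
1/(V + I) = 1/(294 - 388) = 1/(-94) = -1/94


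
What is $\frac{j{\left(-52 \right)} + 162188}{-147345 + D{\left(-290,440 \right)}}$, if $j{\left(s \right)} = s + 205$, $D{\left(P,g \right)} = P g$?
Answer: $- \frac{162341}{274945} \approx -0.59045$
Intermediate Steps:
$j{\left(s \right)} = 205 + s$
$\frac{j{\left(-52 \right)} + 162188}{-147345 + D{\left(-290,440 \right)}} = \frac{\left(205 - 52\right) + 162188}{-147345 - 127600} = \frac{153 + 162188}{-147345 - 127600} = \frac{162341}{-274945} = 162341 \left(- \frac{1}{274945}\right) = - \frac{162341}{274945}$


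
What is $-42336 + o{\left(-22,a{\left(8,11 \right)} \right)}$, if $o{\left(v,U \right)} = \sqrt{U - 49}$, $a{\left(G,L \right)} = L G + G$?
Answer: $-42336 + \sqrt{47} \approx -42329.0$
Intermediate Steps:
$a{\left(G,L \right)} = G + G L$ ($a{\left(G,L \right)} = G L + G = G + G L$)
$o{\left(v,U \right)} = \sqrt{-49 + U}$
$-42336 + o{\left(-22,a{\left(8,11 \right)} \right)} = -42336 + \sqrt{-49 + 8 \left(1 + 11\right)} = -42336 + \sqrt{-49 + 8 \cdot 12} = -42336 + \sqrt{-49 + 96} = -42336 + \sqrt{47}$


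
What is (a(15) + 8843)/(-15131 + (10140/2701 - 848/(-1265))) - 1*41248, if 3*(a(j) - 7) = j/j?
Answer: -6395669881096763/155051861001 ≈ -41249.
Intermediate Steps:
a(j) = 22/3 (a(j) = 7 + (j/j)/3 = 7 + (⅓)*1 = 7 + ⅓ = 22/3)
(a(15) + 8843)/(-15131 + (10140/2701 - 848/(-1265))) - 1*41248 = (22/3 + 8843)/(-15131 + (10140/2701 - 848/(-1265))) - 1*41248 = 26551/(3*(-15131 + (10140*(1/2701) - 848*(-1/1265)))) - 41248 = 26551/(3*(-15131 + (10140/2701 + 848/1265))) - 41248 = 26551/(3*(-15131 + 15117548/3416765)) - 41248 = 26551/(3*(-51683953667/3416765)) - 41248 = (26551/3)*(-3416765/51683953667) - 41248 = -90718527515/155051861001 - 41248 = -6395669881096763/155051861001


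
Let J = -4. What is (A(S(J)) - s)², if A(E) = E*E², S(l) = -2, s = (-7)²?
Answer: 3249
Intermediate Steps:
s = 49
A(E) = E³
(A(S(J)) - s)² = ((-2)³ - 1*49)² = (-8 - 49)² = (-57)² = 3249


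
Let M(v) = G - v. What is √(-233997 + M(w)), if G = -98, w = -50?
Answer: 3*I*√26005 ≈ 483.78*I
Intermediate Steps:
M(v) = -98 - v
√(-233997 + M(w)) = √(-233997 + (-98 - 1*(-50))) = √(-233997 + (-98 + 50)) = √(-233997 - 48) = √(-234045) = 3*I*√26005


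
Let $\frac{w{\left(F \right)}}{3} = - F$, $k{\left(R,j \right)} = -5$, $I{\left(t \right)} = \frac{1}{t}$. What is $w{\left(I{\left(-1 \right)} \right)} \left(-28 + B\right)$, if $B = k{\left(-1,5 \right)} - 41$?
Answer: $-222$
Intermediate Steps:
$w{\left(F \right)} = - 3 F$ ($w{\left(F \right)} = 3 \left(- F\right) = - 3 F$)
$B = -46$ ($B = -5 - 41 = -46$)
$w{\left(I{\left(-1 \right)} \right)} \left(-28 + B\right) = - \frac{3}{-1} \left(-28 - 46\right) = \left(-3\right) \left(-1\right) \left(-74\right) = 3 \left(-74\right) = -222$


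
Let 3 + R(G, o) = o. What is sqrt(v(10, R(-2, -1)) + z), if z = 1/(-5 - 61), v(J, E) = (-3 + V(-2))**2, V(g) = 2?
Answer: sqrt(4290)/66 ≈ 0.99240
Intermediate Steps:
R(G, o) = -3 + o
v(J, E) = 1 (v(J, E) = (-3 + 2)**2 = (-1)**2 = 1)
z = -1/66 (z = 1/(-66) = -1/66 ≈ -0.015152)
sqrt(v(10, R(-2, -1)) + z) = sqrt(1 - 1/66) = sqrt(65/66) = sqrt(4290)/66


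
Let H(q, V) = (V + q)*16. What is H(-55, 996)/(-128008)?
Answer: -1882/16001 ≈ -0.11762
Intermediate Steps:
H(q, V) = 16*V + 16*q
H(-55, 996)/(-128008) = (16*996 + 16*(-55))/(-128008) = (15936 - 880)*(-1/128008) = 15056*(-1/128008) = -1882/16001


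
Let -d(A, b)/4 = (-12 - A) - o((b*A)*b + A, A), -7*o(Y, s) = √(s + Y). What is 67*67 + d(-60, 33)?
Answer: 4297 - 8*I*√16365/7 ≈ 4297.0 - 146.2*I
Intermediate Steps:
o(Y, s) = -√(Y + s)/7 (o(Y, s) = -√(s + Y)/7 = -√(Y + s)/7)
d(A, b) = 48 + 4*A - 4*√(2*A + A*b²)/7 (d(A, b) = -4*((-12 - A) - (-1)*√(((b*A)*b + A) + A)/7) = -4*((-12 - A) - (-1)*√(((A*b)*b + A) + A)/7) = -4*((-12 - A) - (-1)*√((A*b² + A) + A)/7) = -4*((-12 - A) - (-1)*√((A + A*b²) + A)/7) = -4*((-12 - A) - (-1)*√(2*A + A*b²)/7) = -4*((-12 - A) + √(2*A + A*b²)/7) = -4*(-12 - A + √(2*A + A*b²)/7) = 48 + 4*A - 4*√(2*A + A*b²)/7)
67*67 + d(-60, 33) = 67*67 + (48 + 4*(-60) - 4*2*I*√15*√(2 + 33²)/7) = 4489 + (48 - 240 - 4*2*I*√15*√(2 + 1089)/7) = 4489 + (48 - 240 - 4*2*I*√16365/7) = 4489 + (48 - 240 - 8*I*√16365/7) = 4489 + (-192 - 8*I*√16365/7) = 4297 - 8*I*√16365/7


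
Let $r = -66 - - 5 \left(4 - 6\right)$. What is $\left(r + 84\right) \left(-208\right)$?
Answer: $-1664$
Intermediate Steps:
$r = -76$ ($r = -66 - \left(-5\right) \left(-2\right) = -66 - 10 = -76$)
$\left(r + 84\right) \left(-208\right) = \left(-76 + 84\right) \left(-208\right) = 8 \left(-208\right) = -1664$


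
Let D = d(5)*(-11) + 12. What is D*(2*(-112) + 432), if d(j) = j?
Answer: -8944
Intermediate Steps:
D = -43 (D = 5*(-11) + 12 = -55 + 12 = -43)
D*(2*(-112) + 432) = -43*(2*(-112) + 432) = -43*(-224 + 432) = -43*208 = -8944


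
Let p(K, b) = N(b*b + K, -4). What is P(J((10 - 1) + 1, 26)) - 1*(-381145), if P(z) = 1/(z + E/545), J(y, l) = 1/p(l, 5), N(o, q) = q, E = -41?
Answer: 270229625/709 ≈ 3.8114e+5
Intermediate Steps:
p(K, b) = -4
J(y, l) = -¼ (J(y, l) = 1/(-4) = -¼)
P(z) = 1/(-41/545 + z) (P(z) = 1/(z - 41/545) = 1/(-41/545 + z))
P(J((10 - 1) + 1, 26)) - 1*(-381145) = 545/(-41 + 545*(-¼)) - 1*(-381145) = 545/(-41 - 545/4) + 381145 = 545/(-709/4) + 381145 = 545*(-4/709) + 381145 = -2180/709 + 381145 = 270229625/709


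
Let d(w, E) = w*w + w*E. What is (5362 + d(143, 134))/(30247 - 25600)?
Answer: 14991/1549 ≈ 9.6779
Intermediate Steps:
d(w, E) = w**2 + E*w
(5362 + d(143, 134))/(30247 - 25600) = (5362 + 143*(134 + 143))/(30247 - 25600) = (5362 + 143*277)/4647 = (5362 + 39611)*(1/4647) = 44973*(1/4647) = 14991/1549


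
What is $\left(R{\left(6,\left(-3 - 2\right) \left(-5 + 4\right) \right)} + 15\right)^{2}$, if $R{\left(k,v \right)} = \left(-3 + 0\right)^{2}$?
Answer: $576$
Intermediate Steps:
$R{\left(k,v \right)} = 9$ ($R{\left(k,v \right)} = \left(-3\right)^{2} = 9$)
$\left(R{\left(6,\left(-3 - 2\right) \left(-5 + 4\right) \right)} + 15\right)^{2} = \left(9 + 15\right)^{2} = 24^{2} = 576$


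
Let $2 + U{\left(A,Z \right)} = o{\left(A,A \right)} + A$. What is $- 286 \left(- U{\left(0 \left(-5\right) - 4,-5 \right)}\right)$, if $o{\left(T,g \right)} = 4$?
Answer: $-572$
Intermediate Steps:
$U{\left(A,Z \right)} = 2 + A$ ($U{\left(A,Z \right)} = -2 + \left(4 + A\right) = 2 + A$)
$- 286 \left(- U{\left(0 \left(-5\right) - 4,-5 \right)}\right) = - 286 \left(- (2 + \left(0 \left(-5\right) - 4\right))\right) = - 286 \left(- (2 + \left(0 - 4\right))\right) = - 286 \left(- (2 - 4)\right) = - 286 \left(\left(-1\right) \left(-2\right)\right) = \left(-286\right) 2 = -572$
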